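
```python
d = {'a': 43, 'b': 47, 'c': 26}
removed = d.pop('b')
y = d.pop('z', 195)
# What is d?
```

After line 1: d = {'a': 43, 'b': 47, 'c': 26}
After line 2 (pop 'b' returns 47): d = {'a': 43, 'c': 26}, removed = 47
After line 3 (pop 'z' missing, returns default 195): d = {'a': 43, 'c': 26}, y = 195

{'a': 43, 'c': 26}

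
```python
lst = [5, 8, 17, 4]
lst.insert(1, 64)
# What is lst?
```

[5, 64, 8, 17, 4]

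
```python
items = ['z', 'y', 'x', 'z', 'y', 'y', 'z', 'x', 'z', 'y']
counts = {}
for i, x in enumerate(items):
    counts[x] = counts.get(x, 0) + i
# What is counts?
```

Initial: counts = {}, items = ['z', 'y', 'x', 'z', 'y', 'y', 'z', 'x', 'z', 'y']
i=0, x='z': counts = {'z': 0}
i=1, x='y': counts = {'z': 0, 'y': 1}
i=2, x='x': counts = {'z': 0, 'y': 1, 'x': 2}
i=3, x='z': counts = {'z': 3, 'y': 1, 'x': 2}
i=4, x='y': counts = {'z': 3, 'y': 5, 'x': 2}
i=5, x='y': counts = {'z': 3, 'y': 10, 'x': 2}
i=6, x='z': counts = {'z': 9, 'y': 10, 'x': 2}
i=7, x='x': counts = {'z': 9, 'y': 10, 'x': 9}
i=8, x='z': counts = {'z': 17, 'y': 10, 'x': 9}
i=9, x='y': counts = {'z': 17, 'y': 19, 'x': 9}

{'z': 17, 'y': 19, 'x': 9}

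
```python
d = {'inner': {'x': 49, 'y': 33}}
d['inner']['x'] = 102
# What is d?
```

After line 1: d = {'inner': {'x': 49, 'y': 33}}
After line 2 (inner x overwritten): d = {'inner': {'x': 102, 'y': 33}}

{'inner': {'x': 102, 'y': 33}}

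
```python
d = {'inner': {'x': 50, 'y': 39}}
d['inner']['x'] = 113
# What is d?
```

After line 1: d = {'inner': {'x': 50, 'y': 39}}
After line 2 (inner x overwritten): d = {'inner': {'x': 113, 'y': 39}}

{'inner': {'x': 113, 'y': 39}}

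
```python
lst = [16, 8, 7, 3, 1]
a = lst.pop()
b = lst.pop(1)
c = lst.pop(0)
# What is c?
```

After line 1: lst = [16, 8, 7, 3, 1]
After line 2 (pop() -> a = 1): lst = [16, 8, 7, 3]
After line 3 (pop(1) -> b = 8): lst = [16, 7, 3]
After line 4 (pop(0) -> c = 16): lst = [7, 3]

16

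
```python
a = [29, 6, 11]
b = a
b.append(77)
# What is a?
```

After line 1: a = [29, 6, 11]
After line 2 (b = a is an alias, same object): a = [29, 6, 11], b = [29, 6, 11]
After line 3 (b.append mutates the shared list): a = [29, 6, 11, 77], b = [29, 6, 11, 77]

[29, 6, 11, 77]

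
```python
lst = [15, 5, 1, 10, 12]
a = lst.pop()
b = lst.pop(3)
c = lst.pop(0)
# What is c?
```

After line 1: lst = [15, 5, 1, 10, 12]
After line 2 (pop() -> a = 12): lst = [15, 5, 1, 10]
After line 3 (pop(3) -> b = 10): lst = [15, 5, 1]
After line 4 (pop(0) -> c = 15): lst = [5, 1]

15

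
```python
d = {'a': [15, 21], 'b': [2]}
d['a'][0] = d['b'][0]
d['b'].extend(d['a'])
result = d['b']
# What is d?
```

After line 1: d = {'a': [15, 21], 'b': [2]}
After line 2 (a[0] = b[0] = 2): d = {'a': [2, 21], 'b': [2]}
After line 3 (b.extend(a) appends [2, 21]): d = {'a': [2, 21], 'b': [2, 2, 21]}
After line 4: result = d['b'] = [2, 2, 21]

{'a': [2, 21], 'b': [2, 2, 21]}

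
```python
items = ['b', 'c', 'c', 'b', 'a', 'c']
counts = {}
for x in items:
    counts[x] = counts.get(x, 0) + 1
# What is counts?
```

Initial: counts = {}, items = ['b', 'c', 'c', 'b', 'a', 'c']
See 'b': counts = {'b': 1}
See 'c': counts = {'b': 1, 'c': 1}
See 'c': counts = {'b': 1, 'c': 2}
See 'b': counts = {'b': 2, 'c': 2}
See 'a': counts = {'b': 2, 'c': 2, 'a': 1}
See 'c': counts = {'b': 2, 'c': 3, 'a': 1}

{'b': 2, 'c': 3, 'a': 1}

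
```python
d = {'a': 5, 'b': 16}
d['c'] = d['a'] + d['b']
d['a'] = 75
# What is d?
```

After line 1: d = {'a': 5, 'b': 16}
After line 2 (d['c'] = 5 + 16): d = {'a': 5, 'b': 16, 'c': 21}
After line 3: d = {'a': 75, 'b': 16, 'c': 21}

{'a': 75, 'b': 16, 'c': 21}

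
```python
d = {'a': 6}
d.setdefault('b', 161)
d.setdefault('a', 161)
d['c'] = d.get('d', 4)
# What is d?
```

After line 1: d = {'a': 6}
After line 2 (setdefault adds 'b'=161): d = {'a': 6, 'b': 161}
After line 3 (setdefault 'a' no-op, already exists): d = {'a': 6, 'b': 161}
After line 4 (get('d', 4) returns default since 'd' not in d): d = {'a': 6, 'b': 161, 'c': 4}

{'a': 6, 'b': 161, 'c': 4}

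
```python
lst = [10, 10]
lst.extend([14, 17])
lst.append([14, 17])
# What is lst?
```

After line 1: lst = [10, 10]
After line 2 (extend unpacks [14, 17]): lst = [10, 10, 14, 17]
After line 3 (append adds [14, 17] as single element): lst = [10, 10, 14, 17, [14, 17]]

[10, 10, 14, 17, [14, 17]]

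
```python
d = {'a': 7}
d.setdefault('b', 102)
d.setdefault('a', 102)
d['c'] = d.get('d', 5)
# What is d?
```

After line 1: d = {'a': 7}
After line 2 (setdefault adds 'b'=102): d = {'a': 7, 'b': 102}
After line 3 (setdefault 'a' no-op, already exists): d = {'a': 7, 'b': 102}
After line 4 (get('d', 5) returns default since 'd' not in d): d = {'a': 7, 'b': 102, 'c': 5}

{'a': 7, 'b': 102, 'c': 5}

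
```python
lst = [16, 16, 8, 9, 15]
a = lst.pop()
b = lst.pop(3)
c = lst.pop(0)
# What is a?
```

After line 1: lst = [16, 16, 8, 9, 15]
After line 2 (pop() -> a = 15): lst = [16, 16, 8, 9]
After line 3 (pop(3) -> b = 9): lst = [16, 16, 8]
After line 4 (pop(0) -> c = 16): lst = [16, 8]

15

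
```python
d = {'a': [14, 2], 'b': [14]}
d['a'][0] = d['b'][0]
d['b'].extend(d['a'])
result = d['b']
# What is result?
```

After line 1: d = {'a': [14, 2], 'b': [14]}
After line 2 (a[0] = b[0] = 14): d = {'a': [14, 2], 'b': [14]}
After line 3 (b.extend(a) appends [14, 2]): d = {'a': [14, 2], 'b': [14, 14, 2]}
After line 4: result = d['b'] = [14, 14, 2]

[14, 14, 2]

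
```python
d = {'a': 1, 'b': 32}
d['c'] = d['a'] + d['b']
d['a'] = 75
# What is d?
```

After line 1: d = {'a': 1, 'b': 32}
After line 2 (d['c'] = 1 + 32): d = {'a': 1, 'b': 32, 'c': 33}
After line 3: d = {'a': 75, 'b': 32, 'c': 33}

{'a': 75, 'b': 32, 'c': 33}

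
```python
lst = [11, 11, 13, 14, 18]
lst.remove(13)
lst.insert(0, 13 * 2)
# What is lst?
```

After line 1: lst = [11, 11, 13, 14, 18]
After line 2 (remove first 13): lst = [11, 11, 14, 18]
After line 3 (insert 26 at index 0): lst = [26, 11, 11, 14, 18]

[26, 11, 11, 14, 18]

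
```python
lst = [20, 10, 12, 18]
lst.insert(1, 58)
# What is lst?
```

[20, 58, 10, 12, 18]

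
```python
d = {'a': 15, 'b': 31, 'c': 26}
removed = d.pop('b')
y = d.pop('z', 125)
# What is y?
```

After line 1: d = {'a': 15, 'b': 31, 'c': 26}
After line 2 (pop 'b' returns 31): d = {'a': 15, 'c': 26}, removed = 31
After line 3 (pop 'z' missing, returns default 125): d = {'a': 15, 'c': 26}, y = 125

125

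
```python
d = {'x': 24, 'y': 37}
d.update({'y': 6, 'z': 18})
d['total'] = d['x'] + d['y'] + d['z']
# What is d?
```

After line 1: d = {'x': 24, 'y': 37}
After line 2 (y overwritten, z added): d = {'x': 24, 'y': 6, 'z': 18}
After line 3 (total = 24 + 6 + 18 = 48): d = {'x': 24, 'y': 6, 'z': 18, 'total': 48}

{'x': 24, 'y': 6, 'z': 18, 'total': 48}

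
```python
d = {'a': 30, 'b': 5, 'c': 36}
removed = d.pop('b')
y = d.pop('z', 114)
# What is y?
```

After line 1: d = {'a': 30, 'b': 5, 'c': 36}
After line 2 (pop 'b' returns 5): d = {'a': 30, 'c': 36}, removed = 5
After line 3 (pop 'z' missing, returns default 114): d = {'a': 30, 'c': 36}, y = 114

114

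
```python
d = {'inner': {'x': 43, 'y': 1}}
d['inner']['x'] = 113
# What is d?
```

After line 1: d = {'inner': {'x': 43, 'y': 1}}
After line 2 (inner x overwritten): d = {'inner': {'x': 113, 'y': 1}}

{'inner': {'x': 113, 'y': 1}}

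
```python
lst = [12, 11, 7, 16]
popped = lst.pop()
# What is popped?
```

16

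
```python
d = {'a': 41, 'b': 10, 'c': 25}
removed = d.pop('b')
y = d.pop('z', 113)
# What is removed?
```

After line 1: d = {'a': 41, 'b': 10, 'c': 25}
After line 2 (pop 'b' returns 10): d = {'a': 41, 'c': 25}, removed = 10
After line 3 (pop 'z' missing, returns default 113): d = {'a': 41, 'c': 25}, y = 113

10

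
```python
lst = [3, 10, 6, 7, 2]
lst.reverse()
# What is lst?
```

[2, 7, 6, 10, 3]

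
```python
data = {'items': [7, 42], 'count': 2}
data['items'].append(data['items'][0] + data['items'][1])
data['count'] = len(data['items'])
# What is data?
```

After line 1: data = {'items': [7, 42], 'count': 2}
After line 2 (append 7 + 42 = 49): data = {'items': [7, 42, 49], 'count': 2}
After line 3 (count = len(items) = 3): data = {'items': [7, 42, 49], 'count': 3}

{'items': [7, 42, 49], 'count': 3}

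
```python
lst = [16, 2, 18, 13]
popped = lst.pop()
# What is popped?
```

13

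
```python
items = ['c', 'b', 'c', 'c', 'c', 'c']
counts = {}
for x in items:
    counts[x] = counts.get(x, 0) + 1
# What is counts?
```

Initial: counts = {}, items = ['c', 'b', 'c', 'c', 'c', 'c']
See 'c': counts = {'c': 1}
See 'b': counts = {'c': 1, 'b': 1}
See 'c': counts = {'c': 2, 'b': 1}
See 'c': counts = {'c': 3, 'b': 1}
See 'c': counts = {'c': 4, 'b': 1}
See 'c': counts = {'c': 5, 'b': 1}

{'c': 5, 'b': 1}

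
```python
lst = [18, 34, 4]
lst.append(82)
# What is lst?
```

[18, 34, 4, 82]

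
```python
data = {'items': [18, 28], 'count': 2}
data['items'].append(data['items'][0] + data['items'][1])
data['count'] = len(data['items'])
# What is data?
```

After line 1: data = {'items': [18, 28], 'count': 2}
After line 2 (append 18 + 28 = 46): data = {'items': [18, 28, 46], 'count': 2}
After line 3 (count = len(items) = 3): data = {'items': [18, 28, 46], 'count': 3}

{'items': [18, 28, 46], 'count': 3}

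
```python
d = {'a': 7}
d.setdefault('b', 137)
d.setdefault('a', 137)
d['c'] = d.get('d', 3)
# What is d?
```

After line 1: d = {'a': 7}
After line 2 (setdefault adds 'b'=137): d = {'a': 7, 'b': 137}
After line 3 (setdefault 'a' no-op, already exists): d = {'a': 7, 'b': 137}
After line 4 (get('d', 3) returns default since 'd' not in d): d = {'a': 7, 'b': 137, 'c': 3}

{'a': 7, 'b': 137, 'c': 3}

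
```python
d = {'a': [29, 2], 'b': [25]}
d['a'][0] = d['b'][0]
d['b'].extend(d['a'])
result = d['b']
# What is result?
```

After line 1: d = {'a': [29, 2], 'b': [25]}
After line 2 (a[0] = b[0] = 25): d = {'a': [25, 2], 'b': [25]}
After line 3 (b.extend(a) appends [25, 2]): d = {'a': [25, 2], 'b': [25, 25, 2]}
After line 4: result = d['b'] = [25, 25, 2]

[25, 25, 2]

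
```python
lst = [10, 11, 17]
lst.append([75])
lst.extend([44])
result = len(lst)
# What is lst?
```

After line 1: lst = [10, 11, 17]
After line 2 (append adds [75] as single element): lst = [10, 11, 17, [75]]
After line 3 (extend unpacks [44], adds 44): lst = [10, 11, 17, [75], 44]
After line 4: result = len(lst) = 5

[10, 11, 17, [75], 44]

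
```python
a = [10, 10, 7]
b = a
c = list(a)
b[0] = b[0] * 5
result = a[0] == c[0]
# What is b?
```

After line 1: a = [10, 10, 7]
After line 2 (b = a, alias): a = [10, 10, 7], b = [10, 10, 7]
After line 3 (c = list(a) is a copy, new object): c = [10, 10, 7]
After line 4 (b[0] = 10 * 5 = 50; mutates shared a/b): a = b = [50, 10, 7], c = [10, 10, 7]
After line 5 (a[0] = 50, c[0] = 10; result = False)

[50, 10, 7]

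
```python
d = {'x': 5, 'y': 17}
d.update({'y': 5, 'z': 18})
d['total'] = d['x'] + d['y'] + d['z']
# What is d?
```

After line 1: d = {'x': 5, 'y': 17}
After line 2 (y overwritten, z added): d = {'x': 5, 'y': 5, 'z': 18}
After line 3 (total = 5 + 5 + 18 = 28): d = {'x': 5, 'y': 5, 'z': 18, 'total': 28}

{'x': 5, 'y': 5, 'z': 18, 'total': 28}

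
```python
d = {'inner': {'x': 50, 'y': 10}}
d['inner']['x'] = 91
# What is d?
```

After line 1: d = {'inner': {'x': 50, 'y': 10}}
After line 2 (inner x overwritten): d = {'inner': {'x': 91, 'y': 10}}

{'inner': {'x': 91, 'y': 10}}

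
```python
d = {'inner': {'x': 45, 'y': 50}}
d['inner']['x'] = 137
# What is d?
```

After line 1: d = {'inner': {'x': 45, 'y': 50}}
After line 2 (inner x overwritten): d = {'inner': {'x': 137, 'y': 50}}

{'inner': {'x': 137, 'y': 50}}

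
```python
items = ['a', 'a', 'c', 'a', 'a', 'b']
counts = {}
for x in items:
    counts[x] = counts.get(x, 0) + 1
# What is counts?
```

Initial: counts = {}, items = ['a', 'a', 'c', 'a', 'a', 'b']
See 'a': counts = {'a': 1}
See 'a': counts = {'a': 2}
See 'c': counts = {'a': 2, 'c': 1}
See 'a': counts = {'a': 3, 'c': 1}
See 'a': counts = {'a': 4, 'c': 1}
See 'b': counts = {'a': 4, 'c': 1, 'b': 1}

{'a': 4, 'c': 1, 'b': 1}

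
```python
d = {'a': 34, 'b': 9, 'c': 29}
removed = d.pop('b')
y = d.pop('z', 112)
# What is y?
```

After line 1: d = {'a': 34, 'b': 9, 'c': 29}
After line 2 (pop 'b' returns 9): d = {'a': 34, 'c': 29}, removed = 9
After line 3 (pop 'z' missing, returns default 112): d = {'a': 34, 'c': 29}, y = 112

112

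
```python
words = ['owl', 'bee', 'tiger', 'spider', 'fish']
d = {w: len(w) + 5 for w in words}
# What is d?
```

{'owl': 8, 'bee': 8, 'tiger': 10, 'spider': 11, 'fish': 9}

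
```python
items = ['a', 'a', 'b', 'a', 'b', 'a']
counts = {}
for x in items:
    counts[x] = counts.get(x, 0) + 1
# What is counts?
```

Initial: counts = {}, items = ['a', 'a', 'b', 'a', 'b', 'a']
See 'a': counts = {'a': 1}
See 'a': counts = {'a': 2}
See 'b': counts = {'a': 2, 'b': 1}
See 'a': counts = {'a': 3, 'b': 1}
See 'b': counts = {'a': 3, 'b': 2}
See 'a': counts = {'a': 4, 'b': 2}

{'a': 4, 'b': 2}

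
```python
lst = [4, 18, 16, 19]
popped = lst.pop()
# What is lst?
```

[4, 18, 16]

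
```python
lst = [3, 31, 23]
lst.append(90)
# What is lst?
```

[3, 31, 23, 90]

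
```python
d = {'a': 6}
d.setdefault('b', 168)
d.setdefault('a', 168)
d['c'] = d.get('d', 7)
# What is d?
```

After line 1: d = {'a': 6}
After line 2 (setdefault adds 'b'=168): d = {'a': 6, 'b': 168}
After line 3 (setdefault 'a' no-op, already exists): d = {'a': 6, 'b': 168}
After line 4 (get('d', 7) returns default since 'd' not in d): d = {'a': 6, 'b': 168, 'c': 7}

{'a': 6, 'b': 168, 'c': 7}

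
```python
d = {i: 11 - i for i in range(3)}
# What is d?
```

{0: 11, 1: 10, 2: 9}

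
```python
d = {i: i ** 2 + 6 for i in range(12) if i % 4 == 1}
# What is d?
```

{1: 7, 5: 31, 9: 87}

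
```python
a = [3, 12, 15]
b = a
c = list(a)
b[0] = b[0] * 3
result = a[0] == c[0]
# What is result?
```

After line 1: a = [3, 12, 15]
After line 2 (b = a, alias): a = [3, 12, 15], b = [3, 12, 15]
After line 3 (c = list(a) is a copy, new object): c = [3, 12, 15]
After line 4 (b[0] = 3 * 3 = 9; mutates shared a/b): a = b = [9, 12, 15], c = [3, 12, 15]
After line 5 (a[0] = 9, c[0] = 3; result = False)

False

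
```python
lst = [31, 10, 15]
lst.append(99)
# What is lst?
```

[31, 10, 15, 99]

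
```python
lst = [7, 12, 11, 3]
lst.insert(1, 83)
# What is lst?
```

[7, 83, 12, 11, 3]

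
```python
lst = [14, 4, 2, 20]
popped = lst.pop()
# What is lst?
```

[14, 4, 2]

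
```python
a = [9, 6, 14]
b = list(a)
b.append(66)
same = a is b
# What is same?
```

After line 1: a = [9, 6, 14]
After line 2 (b = list(a) is a shallow copy, new object): a = [9, 6, 14], b = [9, 6, 14]
After line 3 (append only mutates b): a = [9, 6, 14], b = [9, 6, 14, 66]
After line 4 (same = a is b; different objects -> False): same = False

False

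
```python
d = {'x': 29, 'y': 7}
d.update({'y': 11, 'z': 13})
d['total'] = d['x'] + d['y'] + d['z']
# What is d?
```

After line 1: d = {'x': 29, 'y': 7}
After line 2 (y overwritten, z added): d = {'x': 29, 'y': 11, 'z': 13}
After line 3 (total = 29 + 11 + 13 = 53): d = {'x': 29, 'y': 11, 'z': 13, 'total': 53}

{'x': 29, 'y': 11, 'z': 13, 'total': 53}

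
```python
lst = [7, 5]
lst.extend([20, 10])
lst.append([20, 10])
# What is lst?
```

After line 1: lst = [7, 5]
After line 2 (extend unpacks [20, 10]): lst = [7, 5, 20, 10]
After line 3 (append adds [20, 10] as single element): lst = [7, 5, 20, 10, [20, 10]]

[7, 5, 20, 10, [20, 10]]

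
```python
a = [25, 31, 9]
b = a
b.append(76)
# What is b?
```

After line 1: a = [25, 31, 9]
After line 2 (b = a is an alias, same object): a = [25, 31, 9], b = [25, 31, 9]
After line 3 (b.append mutates the shared list): a = [25, 31, 9, 76], b = [25, 31, 9, 76]

[25, 31, 9, 76]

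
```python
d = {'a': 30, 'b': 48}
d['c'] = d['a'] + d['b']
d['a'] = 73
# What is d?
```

After line 1: d = {'a': 30, 'b': 48}
After line 2 (d['c'] = 30 + 48): d = {'a': 30, 'b': 48, 'c': 78}
After line 3: d = {'a': 73, 'b': 48, 'c': 78}

{'a': 73, 'b': 48, 'c': 78}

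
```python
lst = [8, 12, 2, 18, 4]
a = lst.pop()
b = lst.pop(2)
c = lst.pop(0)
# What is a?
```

After line 1: lst = [8, 12, 2, 18, 4]
After line 2 (pop() -> a = 4): lst = [8, 12, 2, 18]
After line 3 (pop(2) -> b = 2): lst = [8, 12, 18]
After line 4 (pop(0) -> c = 8): lst = [12, 18]

4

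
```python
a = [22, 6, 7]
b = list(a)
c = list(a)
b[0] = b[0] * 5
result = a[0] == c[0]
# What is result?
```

After line 1: a = [22, 6, 7]
After line 2 (b = list(a), copy): a = [22, 6, 7], b = [22, 6, 7]
After line 3 (c = list(a) is a copy, new object): c = [22, 6, 7]
After line 4 (b[0] = 22 * 5 = 110; only b mutates (copy)): a = [22, 6, 7], b = [110, 6, 7], c = [22, 6, 7]
After line 5 (a[0] = 22, c[0] = 22; result = True)

True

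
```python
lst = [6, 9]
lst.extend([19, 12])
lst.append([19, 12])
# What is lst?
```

After line 1: lst = [6, 9]
After line 2 (extend unpacks [19, 12]): lst = [6, 9, 19, 12]
After line 3 (append adds [19, 12] as single element): lst = [6, 9, 19, 12, [19, 12]]

[6, 9, 19, 12, [19, 12]]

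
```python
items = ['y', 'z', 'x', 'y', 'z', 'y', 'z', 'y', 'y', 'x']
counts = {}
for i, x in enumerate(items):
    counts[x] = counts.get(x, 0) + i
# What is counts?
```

Initial: counts = {}, items = ['y', 'z', 'x', 'y', 'z', 'y', 'z', 'y', 'y', 'x']
i=0, x='y': counts = {'y': 0}
i=1, x='z': counts = {'y': 0, 'z': 1}
i=2, x='x': counts = {'y': 0, 'z': 1, 'x': 2}
i=3, x='y': counts = {'y': 3, 'z': 1, 'x': 2}
i=4, x='z': counts = {'y': 3, 'z': 5, 'x': 2}
i=5, x='y': counts = {'y': 8, 'z': 5, 'x': 2}
i=6, x='z': counts = {'y': 8, 'z': 11, 'x': 2}
i=7, x='y': counts = {'y': 15, 'z': 11, 'x': 2}
i=8, x='y': counts = {'y': 23, 'z': 11, 'x': 2}
i=9, x='x': counts = {'y': 23, 'z': 11, 'x': 11}

{'y': 23, 'z': 11, 'x': 11}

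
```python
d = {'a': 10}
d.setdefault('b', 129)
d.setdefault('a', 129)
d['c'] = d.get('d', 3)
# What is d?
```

After line 1: d = {'a': 10}
After line 2 (setdefault adds 'b'=129): d = {'a': 10, 'b': 129}
After line 3 (setdefault 'a' no-op, already exists): d = {'a': 10, 'b': 129}
After line 4 (get('d', 3) returns default since 'd' not in d): d = {'a': 10, 'b': 129, 'c': 3}

{'a': 10, 'b': 129, 'c': 3}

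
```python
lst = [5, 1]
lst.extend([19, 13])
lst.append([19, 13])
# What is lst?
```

After line 1: lst = [5, 1]
After line 2 (extend unpacks [19, 13]): lst = [5, 1, 19, 13]
After line 3 (append adds [19, 13] as single element): lst = [5, 1, 19, 13, [19, 13]]

[5, 1, 19, 13, [19, 13]]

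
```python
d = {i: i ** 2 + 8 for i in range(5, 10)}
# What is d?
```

{5: 33, 6: 44, 7: 57, 8: 72, 9: 89}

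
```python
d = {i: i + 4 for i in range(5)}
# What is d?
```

{0: 4, 1: 5, 2: 6, 3: 7, 4: 8}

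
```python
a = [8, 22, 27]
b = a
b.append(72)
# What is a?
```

After line 1: a = [8, 22, 27]
After line 2 (b = a is an alias, same object): a = [8, 22, 27], b = [8, 22, 27]
After line 3 (b.append mutates the shared list): a = [8, 22, 27, 72], b = [8, 22, 27, 72]

[8, 22, 27, 72]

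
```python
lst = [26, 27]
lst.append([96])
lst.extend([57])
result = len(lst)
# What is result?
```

After line 1: lst = [26, 27]
After line 2 (append adds [96] as single element): lst = [26, 27, [96]]
After line 3 (extend unpacks [57], adds 57): lst = [26, 27, [96], 57]
After line 4: result = len(lst) = 4

4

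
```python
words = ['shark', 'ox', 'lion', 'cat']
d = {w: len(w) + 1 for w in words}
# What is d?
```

{'shark': 6, 'ox': 3, 'lion': 5, 'cat': 4}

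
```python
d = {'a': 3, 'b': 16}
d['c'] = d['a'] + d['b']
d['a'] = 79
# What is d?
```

After line 1: d = {'a': 3, 'b': 16}
After line 2 (d['c'] = 3 + 16): d = {'a': 3, 'b': 16, 'c': 19}
After line 3: d = {'a': 79, 'b': 16, 'c': 19}

{'a': 79, 'b': 16, 'c': 19}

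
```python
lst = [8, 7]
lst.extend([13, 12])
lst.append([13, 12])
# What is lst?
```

After line 1: lst = [8, 7]
After line 2 (extend unpacks [13, 12]): lst = [8, 7, 13, 12]
After line 3 (append adds [13, 12] as single element): lst = [8, 7, 13, 12, [13, 12]]

[8, 7, 13, 12, [13, 12]]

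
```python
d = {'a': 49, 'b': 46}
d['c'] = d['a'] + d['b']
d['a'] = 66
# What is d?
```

After line 1: d = {'a': 49, 'b': 46}
After line 2 (d['c'] = 49 + 46): d = {'a': 49, 'b': 46, 'c': 95}
After line 3: d = {'a': 66, 'b': 46, 'c': 95}

{'a': 66, 'b': 46, 'c': 95}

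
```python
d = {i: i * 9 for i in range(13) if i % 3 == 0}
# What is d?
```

{0: 0, 3: 27, 6: 54, 9: 81, 12: 108}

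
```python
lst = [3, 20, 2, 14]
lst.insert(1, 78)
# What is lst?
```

[3, 78, 20, 2, 14]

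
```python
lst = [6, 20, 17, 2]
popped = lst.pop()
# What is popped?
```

2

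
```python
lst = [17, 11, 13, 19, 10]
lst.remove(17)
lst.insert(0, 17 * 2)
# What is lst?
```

After line 1: lst = [17, 11, 13, 19, 10]
After line 2 (remove first 17): lst = [11, 13, 19, 10]
After line 3 (insert 34 at index 0): lst = [34, 11, 13, 19, 10]

[34, 11, 13, 19, 10]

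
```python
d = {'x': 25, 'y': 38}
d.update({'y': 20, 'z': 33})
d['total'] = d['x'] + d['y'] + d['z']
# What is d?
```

After line 1: d = {'x': 25, 'y': 38}
After line 2 (y overwritten, z added): d = {'x': 25, 'y': 20, 'z': 33}
After line 3 (total = 25 + 20 + 33 = 78): d = {'x': 25, 'y': 20, 'z': 33, 'total': 78}

{'x': 25, 'y': 20, 'z': 33, 'total': 78}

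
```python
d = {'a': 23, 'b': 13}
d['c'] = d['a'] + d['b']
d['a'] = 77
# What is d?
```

After line 1: d = {'a': 23, 'b': 13}
After line 2 (d['c'] = 23 + 13): d = {'a': 23, 'b': 13, 'c': 36}
After line 3: d = {'a': 77, 'b': 13, 'c': 36}

{'a': 77, 'b': 13, 'c': 36}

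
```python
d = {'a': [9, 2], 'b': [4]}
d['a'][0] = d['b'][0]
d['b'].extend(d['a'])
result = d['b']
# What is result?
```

After line 1: d = {'a': [9, 2], 'b': [4]}
After line 2 (a[0] = b[0] = 4): d = {'a': [4, 2], 'b': [4]}
After line 3 (b.extend(a) appends [4, 2]): d = {'a': [4, 2], 'b': [4, 4, 2]}
After line 4: result = d['b'] = [4, 4, 2]

[4, 4, 2]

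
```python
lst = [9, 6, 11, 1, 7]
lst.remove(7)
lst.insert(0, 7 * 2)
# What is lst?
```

After line 1: lst = [9, 6, 11, 1, 7]
After line 2 (remove first 7): lst = [9, 6, 11, 1]
After line 3 (insert 14 at index 0): lst = [14, 9, 6, 11, 1]

[14, 9, 6, 11, 1]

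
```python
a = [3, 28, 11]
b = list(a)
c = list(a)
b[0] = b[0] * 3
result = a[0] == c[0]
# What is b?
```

After line 1: a = [3, 28, 11]
After line 2 (b = list(a), copy): a = [3, 28, 11], b = [3, 28, 11]
After line 3 (c = list(a) is a copy, new object): c = [3, 28, 11]
After line 4 (b[0] = 3 * 3 = 9; only b mutates (copy)): a = [3, 28, 11], b = [9, 28, 11], c = [3, 28, 11]
After line 5 (a[0] = 3, c[0] = 3; result = True)

[9, 28, 11]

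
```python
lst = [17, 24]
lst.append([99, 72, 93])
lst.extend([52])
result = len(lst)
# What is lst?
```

After line 1: lst = [17, 24]
After line 2 (append adds [99, 72, 93] as single element): lst = [17, 24, [99, 72, 93]]
After line 3 (extend unpacks [52], adds 52): lst = [17, 24, [99, 72, 93], 52]
After line 4: result = len(lst) = 4

[17, 24, [99, 72, 93], 52]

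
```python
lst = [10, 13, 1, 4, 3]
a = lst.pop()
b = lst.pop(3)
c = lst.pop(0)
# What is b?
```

After line 1: lst = [10, 13, 1, 4, 3]
After line 2 (pop() -> a = 3): lst = [10, 13, 1, 4]
After line 3 (pop(3) -> b = 4): lst = [10, 13, 1]
After line 4 (pop(0) -> c = 10): lst = [13, 1]

4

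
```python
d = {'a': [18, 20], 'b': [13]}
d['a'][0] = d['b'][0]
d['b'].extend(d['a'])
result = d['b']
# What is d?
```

After line 1: d = {'a': [18, 20], 'b': [13]}
After line 2 (a[0] = b[0] = 13): d = {'a': [13, 20], 'b': [13]}
After line 3 (b.extend(a) appends [13, 20]): d = {'a': [13, 20], 'b': [13, 13, 20]}
After line 4: result = d['b'] = [13, 13, 20]

{'a': [13, 20], 'b': [13, 13, 20]}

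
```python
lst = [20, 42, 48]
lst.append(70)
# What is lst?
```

[20, 42, 48, 70]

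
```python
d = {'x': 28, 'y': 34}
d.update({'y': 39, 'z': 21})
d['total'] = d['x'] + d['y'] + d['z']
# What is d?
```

After line 1: d = {'x': 28, 'y': 34}
After line 2 (y overwritten, z added): d = {'x': 28, 'y': 39, 'z': 21}
After line 3 (total = 28 + 39 + 21 = 88): d = {'x': 28, 'y': 39, 'z': 21, 'total': 88}

{'x': 28, 'y': 39, 'z': 21, 'total': 88}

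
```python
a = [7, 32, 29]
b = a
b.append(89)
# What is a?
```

After line 1: a = [7, 32, 29]
After line 2 (b = a is an alias, same object): a = [7, 32, 29], b = [7, 32, 29]
After line 3 (b.append mutates the shared list): a = [7, 32, 29, 89], b = [7, 32, 29, 89]

[7, 32, 29, 89]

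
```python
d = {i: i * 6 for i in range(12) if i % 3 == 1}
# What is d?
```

{1: 6, 4: 24, 7: 42, 10: 60}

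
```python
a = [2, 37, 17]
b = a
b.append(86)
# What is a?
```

After line 1: a = [2, 37, 17]
After line 2 (b = a is an alias, same object): a = [2, 37, 17], b = [2, 37, 17]
After line 3 (b.append mutates the shared list): a = [2, 37, 17, 86], b = [2, 37, 17, 86]

[2, 37, 17, 86]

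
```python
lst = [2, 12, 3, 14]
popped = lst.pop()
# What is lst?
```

[2, 12, 3]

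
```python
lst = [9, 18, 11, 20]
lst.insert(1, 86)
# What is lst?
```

[9, 86, 18, 11, 20]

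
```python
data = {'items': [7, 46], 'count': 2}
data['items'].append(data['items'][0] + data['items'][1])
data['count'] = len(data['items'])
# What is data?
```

After line 1: data = {'items': [7, 46], 'count': 2}
After line 2 (append 7 + 46 = 53): data = {'items': [7, 46, 53], 'count': 2}
After line 3 (count = len(items) = 3): data = {'items': [7, 46, 53], 'count': 3}

{'items': [7, 46, 53], 'count': 3}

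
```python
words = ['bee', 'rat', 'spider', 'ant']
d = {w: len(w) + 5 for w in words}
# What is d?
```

{'bee': 8, 'rat': 8, 'spider': 11, 'ant': 8}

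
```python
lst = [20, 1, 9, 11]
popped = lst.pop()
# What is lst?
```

[20, 1, 9]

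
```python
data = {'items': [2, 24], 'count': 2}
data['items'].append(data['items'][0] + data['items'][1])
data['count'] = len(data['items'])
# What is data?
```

After line 1: data = {'items': [2, 24], 'count': 2}
After line 2 (append 2 + 24 = 26): data = {'items': [2, 24, 26], 'count': 2}
After line 3 (count = len(items) = 3): data = {'items': [2, 24, 26], 'count': 3}

{'items': [2, 24, 26], 'count': 3}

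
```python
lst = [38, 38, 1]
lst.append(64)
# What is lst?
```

[38, 38, 1, 64]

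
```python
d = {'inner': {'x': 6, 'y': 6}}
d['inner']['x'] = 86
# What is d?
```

After line 1: d = {'inner': {'x': 6, 'y': 6}}
After line 2 (inner x overwritten): d = {'inner': {'x': 86, 'y': 6}}

{'inner': {'x': 86, 'y': 6}}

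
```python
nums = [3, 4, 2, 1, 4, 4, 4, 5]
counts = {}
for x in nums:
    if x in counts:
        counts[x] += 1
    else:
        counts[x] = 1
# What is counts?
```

Initial: counts = {}, nums = [3, 4, 2, 1, 4, 4, 4, 5]
See 3: counts = {3: 1}
See 4: counts = {3: 1, 4: 1}
See 2: counts = {3: 1, 4: 1, 2: 1}
See 1: counts = {3: 1, 4: 1, 2: 1, 1: 1}
See 4: counts = {3: 1, 4: 2, 2: 1, 1: 1}
See 4: counts = {3: 1, 4: 3, 2: 1, 1: 1}
See 4: counts = {3: 1, 4: 4, 2: 1, 1: 1}
See 5: counts = {3: 1, 4: 4, 2: 1, 1: 1, 5: 1}

{3: 1, 4: 4, 2: 1, 1: 1, 5: 1}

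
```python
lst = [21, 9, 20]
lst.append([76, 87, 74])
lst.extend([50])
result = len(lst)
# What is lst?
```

After line 1: lst = [21, 9, 20]
After line 2 (append adds [76, 87, 74] as single element): lst = [21, 9, 20, [76, 87, 74]]
After line 3 (extend unpacks [50], adds 50): lst = [21, 9, 20, [76, 87, 74], 50]
After line 4: result = len(lst) = 5

[21, 9, 20, [76, 87, 74], 50]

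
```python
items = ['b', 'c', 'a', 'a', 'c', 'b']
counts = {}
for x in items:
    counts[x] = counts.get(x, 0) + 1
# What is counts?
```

Initial: counts = {}, items = ['b', 'c', 'a', 'a', 'c', 'b']
See 'b': counts = {'b': 1}
See 'c': counts = {'b': 1, 'c': 1}
See 'a': counts = {'b': 1, 'c': 1, 'a': 1}
See 'a': counts = {'b': 1, 'c': 1, 'a': 2}
See 'c': counts = {'b': 1, 'c': 2, 'a': 2}
See 'b': counts = {'b': 2, 'c': 2, 'a': 2}

{'b': 2, 'c': 2, 'a': 2}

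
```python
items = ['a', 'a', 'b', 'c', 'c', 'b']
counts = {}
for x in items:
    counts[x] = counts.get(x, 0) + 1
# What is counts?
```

Initial: counts = {}, items = ['a', 'a', 'b', 'c', 'c', 'b']
See 'a': counts = {'a': 1}
See 'a': counts = {'a': 2}
See 'b': counts = {'a': 2, 'b': 1}
See 'c': counts = {'a': 2, 'b': 1, 'c': 1}
See 'c': counts = {'a': 2, 'b': 1, 'c': 2}
See 'b': counts = {'a': 2, 'b': 2, 'c': 2}

{'a': 2, 'b': 2, 'c': 2}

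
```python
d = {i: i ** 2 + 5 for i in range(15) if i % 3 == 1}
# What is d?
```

{1: 6, 4: 21, 7: 54, 10: 105, 13: 174}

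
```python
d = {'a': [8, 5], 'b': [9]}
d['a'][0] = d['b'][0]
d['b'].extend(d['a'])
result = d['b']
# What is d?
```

After line 1: d = {'a': [8, 5], 'b': [9]}
After line 2 (a[0] = b[0] = 9): d = {'a': [9, 5], 'b': [9]}
After line 3 (b.extend(a) appends [9, 5]): d = {'a': [9, 5], 'b': [9, 9, 5]}
After line 4: result = d['b'] = [9, 9, 5]

{'a': [9, 5], 'b': [9, 9, 5]}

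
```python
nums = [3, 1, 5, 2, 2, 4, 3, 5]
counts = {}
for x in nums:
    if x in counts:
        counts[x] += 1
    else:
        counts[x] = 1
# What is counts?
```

Initial: counts = {}, nums = [3, 1, 5, 2, 2, 4, 3, 5]
See 3: counts = {3: 1}
See 1: counts = {3: 1, 1: 1}
See 5: counts = {3: 1, 1: 1, 5: 1}
See 2: counts = {3: 1, 1: 1, 5: 1, 2: 1}
See 2: counts = {3: 1, 1: 1, 5: 1, 2: 2}
See 4: counts = {3: 1, 1: 1, 5: 1, 2: 2, 4: 1}
See 3: counts = {3: 2, 1: 1, 5: 1, 2: 2, 4: 1}
See 5: counts = {3: 2, 1: 1, 5: 2, 2: 2, 4: 1}

{3: 2, 1: 1, 5: 2, 2: 2, 4: 1}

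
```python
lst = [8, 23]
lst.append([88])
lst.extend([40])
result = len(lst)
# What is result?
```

After line 1: lst = [8, 23]
After line 2 (append adds [88] as single element): lst = [8, 23, [88]]
After line 3 (extend unpacks [40], adds 40): lst = [8, 23, [88], 40]
After line 4: result = len(lst) = 4

4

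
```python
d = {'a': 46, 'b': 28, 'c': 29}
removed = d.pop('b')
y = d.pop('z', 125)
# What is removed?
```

After line 1: d = {'a': 46, 'b': 28, 'c': 29}
After line 2 (pop 'b' returns 28): d = {'a': 46, 'c': 29}, removed = 28
After line 3 (pop 'z' missing, returns default 125): d = {'a': 46, 'c': 29}, y = 125

28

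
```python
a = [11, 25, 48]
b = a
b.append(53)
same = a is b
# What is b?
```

After line 1: a = [11, 25, 48]
After line 2 (b = a is an alias, same object): a = [11, 25, 48], b = [11, 25, 48]
After line 3 (b.append mutates the shared list): a = [11, 25, 48, 53], b = [11, 25, 48, 53]
After line 4 (same = a is b; same object -> True): same = True

[11, 25, 48, 53]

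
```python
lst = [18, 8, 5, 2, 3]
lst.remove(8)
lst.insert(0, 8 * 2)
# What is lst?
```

After line 1: lst = [18, 8, 5, 2, 3]
After line 2 (remove first 8): lst = [18, 5, 2, 3]
After line 3 (insert 16 at index 0): lst = [16, 18, 5, 2, 3]

[16, 18, 5, 2, 3]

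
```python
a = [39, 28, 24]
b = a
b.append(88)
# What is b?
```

After line 1: a = [39, 28, 24]
After line 2 (b = a is an alias, same object): a = [39, 28, 24], b = [39, 28, 24]
After line 3 (b.append mutates the shared list): a = [39, 28, 24, 88], b = [39, 28, 24, 88]

[39, 28, 24, 88]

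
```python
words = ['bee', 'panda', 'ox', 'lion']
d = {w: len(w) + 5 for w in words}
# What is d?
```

{'bee': 8, 'panda': 10, 'ox': 7, 'lion': 9}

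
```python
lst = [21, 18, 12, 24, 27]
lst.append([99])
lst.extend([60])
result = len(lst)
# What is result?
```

After line 1: lst = [21, 18, 12, 24, 27]
After line 2 (append adds [99] as single element): lst = [21, 18, 12, 24, 27, [99]]
After line 3 (extend unpacks [60], adds 60): lst = [21, 18, 12, 24, 27, [99], 60]
After line 4: result = len(lst) = 7

7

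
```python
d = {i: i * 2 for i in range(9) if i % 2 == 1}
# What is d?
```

{1: 2, 3: 6, 5: 10, 7: 14}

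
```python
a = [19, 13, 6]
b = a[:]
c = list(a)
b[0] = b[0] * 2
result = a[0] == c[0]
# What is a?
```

After line 1: a = [19, 13, 6]
After line 2 (b = a[:], copy): a = [19, 13, 6], b = [19, 13, 6]
After line 3 (c = list(a) is a copy, new object): c = [19, 13, 6]
After line 4 (b[0] = 19 * 2 = 38; only b mutates (copy)): a = [19, 13, 6], b = [38, 13, 6], c = [19, 13, 6]
After line 5 (a[0] = 19, c[0] = 19; result = True)

[19, 13, 6]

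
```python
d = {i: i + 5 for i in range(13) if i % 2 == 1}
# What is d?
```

{1: 6, 3: 8, 5: 10, 7: 12, 9: 14, 11: 16}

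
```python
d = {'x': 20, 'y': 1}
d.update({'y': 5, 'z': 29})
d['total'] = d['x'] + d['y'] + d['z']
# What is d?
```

After line 1: d = {'x': 20, 'y': 1}
After line 2 (y overwritten, z added): d = {'x': 20, 'y': 5, 'z': 29}
After line 3 (total = 20 + 5 + 29 = 54): d = {'x': 20, 'y': 5, 'z': 29, 'total': 54}

{'x': 20, 'y': 5, 'z': 29, 'total': 54}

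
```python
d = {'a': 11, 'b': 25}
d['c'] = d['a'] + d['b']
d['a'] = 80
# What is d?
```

After line 1: d = {'a': 11, 'b': 25}
After line 2 (d['c'] = 11 + 25): d = {'a': 11, 'b': 25, 'c': 36}
After line 3: d = {'a': 80, 'b': 25, 'c': 36}

{'a': 80, 'b': 25, 'c': 36}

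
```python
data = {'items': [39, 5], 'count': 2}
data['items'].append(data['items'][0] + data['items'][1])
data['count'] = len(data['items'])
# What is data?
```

After line 1: data = {'items': [39, 5], 'count': 2}
After line 2 (append 39 + 5 = 44): data = {'items': [39, 5, 44], 'count': 2}
After line 3 (count = len(items) = 3): data = {'items': [39, 5, 44], 'count': 3}

{'items': [39, 5, 44], 'count': 3}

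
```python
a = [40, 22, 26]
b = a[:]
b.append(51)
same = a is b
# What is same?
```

After line 1: a = [40, 22, 26]
After line 2 (b = a[:] is a shallow copy, new object): a = [40, 22, 26], b = [40, 22, 26]
After line 3 (append only mutates b): a = [40, 22, 26], b = [40, 22, 26, 51]
After line 4 (same = a is b; different objects -> False): same = False

False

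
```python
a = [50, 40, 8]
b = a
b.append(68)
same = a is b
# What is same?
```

After line 1: a = [50, 40, 8]
After line 2 (b = a is an alias, same object): a = [50, 40, 8], b = [50, 40, 8]
After line 3 (b.append mutates the shared list): a = [50, 40, 8, 68], b = [50, 40, 8, 68]
After line 4 (same = a is b; same object -> True): same = True

True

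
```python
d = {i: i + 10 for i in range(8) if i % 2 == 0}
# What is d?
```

{0: 10, 2: 12, 4: 14, 6: 16}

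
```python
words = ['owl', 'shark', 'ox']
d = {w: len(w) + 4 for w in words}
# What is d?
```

{'owl': 7, 'shark': 9, 'ox': 6}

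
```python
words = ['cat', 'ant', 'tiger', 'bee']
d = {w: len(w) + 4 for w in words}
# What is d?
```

{'cat': 7, 'ant': 7, 'tiger': 9, 'bee': 7}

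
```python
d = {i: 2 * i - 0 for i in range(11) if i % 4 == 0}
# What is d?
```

{0: 0, 4: 8, 8: 16}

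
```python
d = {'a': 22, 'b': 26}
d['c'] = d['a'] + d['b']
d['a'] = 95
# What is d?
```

After line 1: d = {'a': 22, 'b': 26}
After line 2 (d['c'] = 22 + 26): d = {'a': 22, 'b': 26, 'c': 48}
After line 3: d = {'a': 95, 'b': 26, 'c': 48}

{'a': 95, 'b': 26, 'c': 48}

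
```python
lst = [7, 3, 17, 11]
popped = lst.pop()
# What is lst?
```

[7, 3, 17]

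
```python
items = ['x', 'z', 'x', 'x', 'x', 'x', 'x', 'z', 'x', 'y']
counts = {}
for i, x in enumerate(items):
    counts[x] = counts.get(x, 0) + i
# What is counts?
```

Initial: counts = {}, items = ['x', 'z', 'x', 'x', 'x', 'x', 'x', 'z', 'x', 'y']
i=0, x='x': counts = {'x': 0}
i=1, x='z': counts = {'x': 0, 'z': 1}
i=2, x='x': counts = {'x': 2, 'z': 1}
i=3, x='x': counts = {'x': 5, 'z': 1}
i=4, x='x': counts = {'x': 9, 'z': 1}
i=5, x='x': counts = {'x': 14, 'z': 1}
i=6, x='x': counts = {'x': 20, 'z': 1}
i=7, x='z': counts = {'x': 20, 'z': 8}
i=8, x='x': counts = {'x': 28, 'z': 8}
i=9, x='y': counts = {'x': 28, 'z': 8, 'y': 9}

{'x': 28, 'z': 8, 'y': 9}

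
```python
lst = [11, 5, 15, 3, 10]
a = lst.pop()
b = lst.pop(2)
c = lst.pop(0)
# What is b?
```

After line 1: lst = [11, 5, 15, 3, 10]
After line 2 (pop() -> a = 10): lst = [11, 5, 15, 3]
After line 3 (pop(2) -> b = 15): lst = [11, 5, 3]
After line 4 (pop(0) -> c = 11): lst = [5, 3]

15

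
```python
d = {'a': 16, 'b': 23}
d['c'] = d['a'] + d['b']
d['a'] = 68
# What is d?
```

After line 1: d = {'a': 16, 'b': 23}
After line 2 (d['c'] = 16 + 23): d = {'a': 16, 'b': 23, 'c': 39}
After line 3: d = {'a': 68, 'b': 23, 'c': 39}

{'a': 68, 'b': 23, 'c': 39}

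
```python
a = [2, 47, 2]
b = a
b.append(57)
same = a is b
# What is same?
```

After line 1: a = [2, 47, 2]
After line 2 (b = a is an alias, same object): a = [2, 47, 2], b = [2, 47, 2]
After line 3 (b.append mutates the shared list): a = [2, 47, 2, 57], b = [2, 47, 2, 57]
After line 4 (same = a is b; same object -> True): same = True

True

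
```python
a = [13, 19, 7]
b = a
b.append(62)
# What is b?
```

After line 1: a = [13, 19, 7]
After line 2 (b = a is an alias, same object): a = [13, 19, 7], b = [13, 19, 7]
After line 3 (b.append mutates the shared list): a = [13, 19, 7, 62], b = [13, 19, 7, 62]

[13, 19, 7, 62]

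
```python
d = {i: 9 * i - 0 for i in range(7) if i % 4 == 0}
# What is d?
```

{0: 0, 4: 36}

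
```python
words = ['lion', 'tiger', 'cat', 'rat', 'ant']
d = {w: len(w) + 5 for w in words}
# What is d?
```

{'lion': 9, 'tiger': 10, 'cat': 8, 'rat': 8, 'ant': 8}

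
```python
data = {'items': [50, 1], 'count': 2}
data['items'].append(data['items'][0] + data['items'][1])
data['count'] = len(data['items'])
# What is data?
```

After line 1: data = {'items': [50, 1], 'count': 2}
After line 2 (append 50 + 1 = 51): data = {'items': [50, 1, 51], 'count': 2}
After line 3 (count = len(items) = 3): data = {'items': [50, 1, 51], 'count': 3}

{'items': [50, 1, 51], 'count': 3}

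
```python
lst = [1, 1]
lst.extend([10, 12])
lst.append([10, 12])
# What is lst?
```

After line 1: lst = [1, 1]
After line 2 (extend unpacks [10, 12]): lst = [1, 1, 10, 12]
After line 3 (append adds [10, 12] as single element): lst = [1, 1, 10, 12, [10, 12]]

[1, 1, 10, 12, [10, 12]]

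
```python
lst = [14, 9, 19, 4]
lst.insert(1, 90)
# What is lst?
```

[14, 90, 9, 19, 4]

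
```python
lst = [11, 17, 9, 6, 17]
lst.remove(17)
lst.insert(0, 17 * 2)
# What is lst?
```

After line 1: lst = [11, 17, 9, 6, 17]
After line 2 (remove first 17): lst = [11, 9, 6, 17]
After line 3 (insert 34 at index 0): lst = [34, 11, 9, 6, 17]

[34, 11, 9, 6, 17]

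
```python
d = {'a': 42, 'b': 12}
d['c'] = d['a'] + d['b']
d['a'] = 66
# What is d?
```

After line 1: d = {'a': 42, 'b': 12}
After line 2 (d['c'] = 42 + 12): d = {'a': 42, 'b': 12, 'c': 54}
After line 3: d = {'a': 66, 'b': 12, 'c': 54}

{'a': 66, 'b': 12, 'c': 54}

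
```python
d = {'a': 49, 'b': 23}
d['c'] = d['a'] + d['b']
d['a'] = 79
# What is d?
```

After line 1: d = {'a': 49, 'b': 23}
After line 2 (d['c'] = 49 + 23): d = {'a': 49, 'b': 23, 'c': 72}
After line 3: d = {'a': 79, 'b': 23, 'c': 72}

{'a': 79, 'b': 23, 'c': 72}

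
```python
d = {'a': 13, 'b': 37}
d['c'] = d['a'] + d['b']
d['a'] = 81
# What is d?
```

After line 1: d = {'a': 13, 'b': 37}
After line 2 (d['c'] = 13 + 37): d = {'a': 13, 'b': 37, 'c': 50}
After line 3: d = {'a': 81, 'b': 37, 'c': 50}

{'a': 81, 'b': 37, 'c': 50}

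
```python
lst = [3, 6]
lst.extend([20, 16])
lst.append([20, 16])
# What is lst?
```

After line 1: lst = [3, 6]
After line 2 (extend unpacks [20, 16]): lst = [3, 6, 20, 16]
After line 3 (append adds [20, 16] as single element): lst = [3, 6, 20, 16, [20, 16]]

[3, 6, 20, 16, [20, 16]]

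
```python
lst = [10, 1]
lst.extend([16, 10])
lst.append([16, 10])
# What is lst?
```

After line 1: lst = [10, 1]
After line 2 (extend unpacks [16, 10]): lst = [10, 1, 16, 10]
After line 3 (append adds [16, 10] as single element): lst = [10, 1, 16, 10, [16, 10]]

[10, 1, 16, 10, [16, 10]]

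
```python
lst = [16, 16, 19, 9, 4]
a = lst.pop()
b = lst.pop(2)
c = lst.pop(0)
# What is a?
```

After line 1: lst = [16, 16, 19, 9, 4]
After line 2 (pop() -> a = 4): lst = [16, 16, 19, 9]
After line 3 (pop(2) -> b = 19): lst = [16, 16, 9]
After line 4 (pop(0) -> c = 16): lst = [16, 9]

4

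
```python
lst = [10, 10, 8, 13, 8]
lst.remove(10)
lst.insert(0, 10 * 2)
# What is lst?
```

After line 1: lst = [10, 10, 8, 13, 8]
After line 2 (remove first 10): lst = [10, 8, 13, 8]
After line 3 (insert 20 at index 0): lst = [20, 10, 8, 13, 8]

[20, 10, 8, 13, 8]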